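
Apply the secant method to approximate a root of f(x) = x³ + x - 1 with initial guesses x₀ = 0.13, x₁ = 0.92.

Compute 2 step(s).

f(x) = x³ + x - 1
x₀ = 0.13, x₁ = 0.92

Secant formula: x_{n+1} = x_n - f(x_n)(x_n - x_{n-1})/(f(x_n) - f(x_{n-1}))

Iteration 1:
  f(0.130000) = -0.867803
  f(0.920000) = 0.698688
  x_2 = 0.920000 - 0.698688×(0.920000 - 0.130000)/(0.698688 - (-0.867803))
       = 0.567643
Iteration 2:
  f(0.920000) = 0.698688
  f(0.567643) = -0.249451
  x_3 = 0.567643 - (-0.249451)×(0.567643 - 0.920000)/(-0.249451 - 0.698688)
       = 0.660347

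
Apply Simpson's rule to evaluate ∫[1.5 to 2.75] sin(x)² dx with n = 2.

f(x) = sin(x)²
a = 1.5, b = 2.75, n = 2
h = (b - a)/n = 0.625000

Simpson's rule: (h/3)[f(x₀) + 4f(x₁) + 2f(x₂) + ... + f(xₙ)]

x_0 = 1.5000, f(x_0) = 0.994996, coefficient = 1
x_1 = 2.1250, f(x_1) = 0.723044, coefficient = 4
x_2 = 2.7500, f(x_2) = 0.145665, coefficient = 1

I ≈ (0.625000/3) × 4.032836 = 0.840174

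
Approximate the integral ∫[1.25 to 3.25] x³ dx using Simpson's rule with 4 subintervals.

f(x) = x³
a = 1.25, b = 3.25, n = 4
h = (b - a)/n = 0.500000

Simpson's rule: (h/3)[f(x₀) + 4f(x₁) + 2f(x₂) + ... + f(xₙ)]

x_0 = 1.2500, f(x_0) = 1.953125, coefficient = 1
x_1 = 1.7500, f(x_1) = 5.359375, coefficient = 4
x_2 = 2.2500, f(x_2) = 11.390625, coefficient = 2
x_3 = 2.7500, f(x_3) = 20.796875, coefficient = 4
x_4 = 3.2500, f(x_4) = 34.328125, coefficient = 1

I ≈ (0.500000/3) × 163.687500 = 27.281250
Exact value: 27.281250
Error: 0.000000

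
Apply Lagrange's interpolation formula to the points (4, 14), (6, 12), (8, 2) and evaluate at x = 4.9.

Lagrange interpolation formula:
P(x) = Σ yᵢ × Lᵢ(x)
where Lᵢ(x) = Π_{j≠i} (x - xⱼ)/(xᵢ - xⱼ)

L_0(4.9) = (4.9 - 6)/(4 - 6) × (4.9 - 8)/(4 - 8) = 0.426250
L_1(4.9) = (4.9 - 4)/(6 - 4) × (4.9 - 8)/(6 - 8) = 0.697500
L_2(4.9) = (4.9 - 4)/(8 - 4) × (4.9 - 6)/(8 - 6) = -0.123750

P(4.9) = 14×L_0(4.9) + 12×L_1(4.9) + 2×L_2(4.9)
P(4.9) = 14.090000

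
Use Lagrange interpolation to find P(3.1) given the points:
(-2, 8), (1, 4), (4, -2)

Lagrange interpolation formula:
P(x) = Σ yᵢ × Lᵢ(x)
where Lᵢ(x) = Π_{j≠i} (x - xⱼ)/(xᵢ - xⱼ)

L_0(3.1) = (3.1 - 1)/(-2 - 1) × (3.1 - 4)/(-2 - 4) = -0.105000
L_1(3.1) = (3.1 - (-2))/(1 - (-2)) × (3.1 - 4)/(1 - 4) = 0.510000
L_2(3.1) = (3.1 - (-2))/(4 - (-2)) × (3.1 - 1)/(4 - 1) = 0.595000

P(3.1) = 8×L_0(3.1) + 4×L_1(3.1) + (-2)×L_2(3.1)
P(3.1) = 0.010000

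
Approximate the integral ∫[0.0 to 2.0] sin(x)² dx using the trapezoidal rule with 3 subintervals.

f(x) = sin(x)²
a = 0.0, b = 2.0, n = 3
h = (b - a)/n = 0.666667

Trapezoidal rule: (h/2)[f(x₀) + 2f(x₁) + 2f(x₂) + ... + f(xₙ)]

x_0 = 0.0000, f(x_0) = 0.000000, coefficient = 1
x_1 = 0.6667, f(x_1) = 0.382381, coefficient = 2
x_2 = 1.3333, f(x_2) = 0.944663, coefficient = 2
x_3 = 2.0000, f(x_3) = 0.826822, coefficient = 1

I ≈ (0.666667/2) × 3.480911 = 1.160304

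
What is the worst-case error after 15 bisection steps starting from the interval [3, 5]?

Bisection error bound: |error| ≤ (b-a)/2^n
|error| ≤ (5 - 3)/2^15 = 2/2^15
|error| ≤ 0.0000610352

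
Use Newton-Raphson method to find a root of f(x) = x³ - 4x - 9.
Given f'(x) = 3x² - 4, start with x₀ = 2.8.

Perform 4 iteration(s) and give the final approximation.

f(x) = x³ - 4x - 9
f'(x) = 3x² - 4
x₀ = 2.8

Newton-Raphson formula: x_{n+1} = x_n - f(x_n)/f'(x_n)

Iteration 1:
  f(2.800000) = 1.752000
  f'(2.800000) = 19.520000
  x_1 = 2.800000 - 1.752000/19.520000 = 2.710246
Iteration 2:
  f(2.710246) = 0.066946
  f'(2.710246) = 18.036299
  x_2 = 2.710246 - 0.066946/18.036299 = 2.706534
Iteration 3:
  f(2.706534) = 0.000112
  f'(2.706534) = 17.975982
  x_3 = 2.706534 - 0.000112/17.975982 = 2.706528
Iteration 4:
  f(2.706528) = 0.000000
  f'(2.706528) = 17.975881
  x_4 = 2.706528 - 0.000000/17.975881 = 2.706528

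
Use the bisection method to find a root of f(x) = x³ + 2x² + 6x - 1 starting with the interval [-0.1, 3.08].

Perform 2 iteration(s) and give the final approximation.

f(x) = x³ + 2x² + 6x - 1
Initial interval: [-0.1, 3.08]

Iteration 1:
  c_1 = (-0.100000 + 3.080000)/2 = 1.490000
  f(c_1) = f(1.490000) = 15.688149
  f(a) × f(c) < 0, new interval: [-0.100000, 1.490000]
Iteration 2:
  c_2 = (-0.100000 + 1.490000)/2 = 0.695000
  f(c_2) = f(0.695000) = 4.471752
  f(a) × f(c) < 0, new interval: [-0.100000, 0.695000]

After 2 iteration(s), the approximation is c_2 = 0.695000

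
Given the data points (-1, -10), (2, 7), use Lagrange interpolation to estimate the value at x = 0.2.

Lagrange interpolation formula:
P(x) = Σ yᵢ × Lᵢ(x)
where Lᵢ(x) = Π_{j≠i} (x - xⱼ)/(xᵢ - xⱼ)

L_0(0.2) = (0.2 - 2)/(-1 - 2) = 0.600000
L_1(0.2) = (0.2 - (-1))/(2 - (-1)) = 0.400000

P(0.2) = (-10)×L_0(0.2) + 7×L_1(0.2)
P(0.2) = -3.200000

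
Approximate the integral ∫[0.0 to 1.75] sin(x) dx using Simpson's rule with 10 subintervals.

f(x) = sin(x)
a = 0.0, b = 1.75, n = 10
h = (b - a)/n = 0.175000

Simpson's rule: (h/3)[f(x₀) + 4f(x₁) + 2f(x₂) + ... + f(xₙ)]

x_0 = 0.0000, f(x_0) = 0.000000, coefficient = 1
x_1 = 0.1750, f(x_1) = 0.174108, coefficient = 4
x_2 = 0.3500, f(x_2) = 0.342898, coefficient = 2
x_3 = 0.5250, f(x_3) = 0.501213, coefficient = 4
x_4 = 0.7000, f(x_4) = 0.644218, coefficient = 2
x_5 = 0.8750, f(x_5) = 0.767544, coefficient = 4
x_6 = 1.0500, f(x_6) = 0.867423, coefficient = 2
x_7 = 1.2250, f(x_7) = 0.940806, coefficient = 4
x_8 = 1.4000, f(x_8) = 0.985450, coefficient = 2
x_9 = 1.5750, f(x_9) = 0.999991, coefficient = 4
x_10 = 1.7500, f(x_10) = 0.983986, coefficient = 1

I ≈ (0.175000/3) × 20.198609 = 1.178252
Exact value: 1.178246
Error: 0.000006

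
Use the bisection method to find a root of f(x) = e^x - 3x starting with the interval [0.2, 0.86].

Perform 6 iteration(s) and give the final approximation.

f(x) = e^x - 3x
Initial interval: [0.2, 0.86]

Iteration 1:
  c_1 = (0.200000 + 0.860000)/2 = 0.530000
  f(c_1) = f(0.530000) = 0.108932
  f(a) × f(c) ≥ 0, new interval: [0.530000, 0.860000]
Iteration 2:
  c_2 = (0.530000 + 0.860000)/2 = 0.695000
  f(c_2) = f(0.695000) = -0.081291
  f(a) × f(c) < 0, new interval: [0.530000, 0.695000]
Iteration 3:
  c_3 = (0.530000 + 0.695000)/2 = 0.612500
  f(c_3) = f(0.612500) = 0.007538
  f(a) × f(c) ≥ 0, new interval: [0.612500, 0.695000]
Iteration 4:
  c_4 = (0.612500 + 0.695000)/2 = 0.653750
  f(c_4) = f(0.653750) = -0.038512
  f(a) × f(c) < 0, new interval: [0.612500, 0.653750]
Iteration 5:
  c_5 = (0.612500 + 0.653750)/2 = 0.633125
  f(c_5) = f(0.633125) = -0.015888
  f(a) × f(c) < 0, new interval: [0.612500, 0.633125]
Iteration 6:
  c_6 = (0.612500 + 0.633125)/2 = 0.622812
  f(c_6) = f(0.622812) = -0.004274
  f(a) × f(c) < 0, new interval: [0.612500, 0.622812]

After 6 iteration(s), the approximation is c_6 = 0.622812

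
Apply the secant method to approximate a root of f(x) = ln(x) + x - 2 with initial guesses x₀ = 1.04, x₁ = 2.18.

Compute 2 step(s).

f(x) = ln(x) + x - 2
x₀ = 1.04, x₁ = 2.18

Secant formula: x_{n+1} = x_n - f(x_n)(x_n - x_{n-1})/(f(x_n) - f(x_{n-1}))

Iteration 1:
  f(1.040000) = -0.920779
  f(2.180000) = 0.959325
  x_2 = 2.180000 - 0.959325×(2.180000 - 1.040000)/(0.959325 - (-0.920779))
       = 1.598314
Iteration 2:
  f(2.180000) = 0.959325
  f(1.598314) = 0.067263
  x_3 = 1.598314 - 0.067263×(1.598314 - 2.180000)/(0.067263 - 0.959325)
       = 1.554454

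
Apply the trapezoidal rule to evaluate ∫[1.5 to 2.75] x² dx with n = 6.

f(x) = x²
a = 1.5, b = 2.75, n = 6
h = (b - a)/n = 0.208333

Trapezoidal rule: (h/2)[f(x₀) + 2f(x₁) + 2f(x₂) + ... + f(xₙ)]

x_0 = 1.5000, f(x_0) = 2.250000, coefficient = 1
x_1 = 1.7083, f(x_1) = 2.918403, coefficient = 2
x_2 = 1.9167, f(x_2) = 3.673611, coefficient = 2
x_3 = 2.1250, f(x_3) = 4.515625, coefficient = 2
x_4 = 2.3333, f(x_4) = 5.444444, coefficient = 2
x_5 = 2.5417, f(x_5) = 6.460069, coefficient = 2
x_6 = 2.7500, f(x_6) = 7.562500, coefficient = 1

I ≈ (0.208333/2) × 55.836806 = 5.816334
Exact value: 5.807292
Error: 0.009042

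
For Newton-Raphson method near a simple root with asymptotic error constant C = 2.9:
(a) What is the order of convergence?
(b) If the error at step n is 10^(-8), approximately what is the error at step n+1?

(a) Newton-Raphson has quadratic (order 2) convergence near simple roots.
    This means |e_{n+1}| ≈ C|e_n|².

(b) With |e_n| = 10^(-8) and C = 2.9:
    |e_{n+1}| ≈ 2.9 × (10^(-8))² = 2.9 × 10^(-16)

(a) 2 (quadratic); (b) |e_{n+1}| ≈ 2.900e-16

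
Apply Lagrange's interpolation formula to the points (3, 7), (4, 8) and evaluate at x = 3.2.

Lagrange interpolation formula:
P(x) = Σ yᵢ × Lᵢ(x)
where Lᵢ(x) = Π_{j≠i} (x - xⱼ)/(xᵢ - xⱼ)

L_0(3.2) = (3.2 - 4)/(3 - 4) = 0.800000
L_1(3.2) = (3.2 - 3)/(4 - 3) = 0.200000

P(3.2) = 7×L_0(3.2) + 8×L_1(3.2)
P(3.2) = 7.200000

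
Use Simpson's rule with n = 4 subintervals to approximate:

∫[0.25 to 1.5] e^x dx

f(x) = e^x
a = 0.25, b = 1.5, n = 4
h = (b - a)/n = 0.312500

Simpson's rule: (h/3)[f(x₀) + 4f(x₁) + 2f(x₂) + ... + f(xₙ)]

x_0 = 0.2500, f(x_0) = 1.284025, coefficient = 1
x_1 = 0.5625, f(x_1) = 1.755055, coefficient = 4
x_2 = 0.8750, f(x_2) = 2.398875, coefficient = 2
x_3 = 1.1875, f(x_3) = 3.278874, coefficient = 4
x_4 = 1.5000, f(x_4) = 4.481689, coefficient = 1

I ≈ (0.312500/3) × 30.699179 = 3.197831
Exact value: 3.197664
Error: 0.000167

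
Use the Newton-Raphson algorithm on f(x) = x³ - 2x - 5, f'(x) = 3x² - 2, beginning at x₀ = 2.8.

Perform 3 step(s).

f(x) = x³ - 2x - 5
f'(x) = 3x² - 2
x₀ = 2.8

Newton-Raphson formula: x_{n+1} = x_n - f(x_n)/f'(x_n)

Iteration 1:
  f(2.800000) = 11.352000
  f'(2.800000) = 21.520000
  x_1 = 2.800000 - 11.352000/21.520000 = 2.272491
Iteration 2:
  f(2.272491) = 2.190647
  f'(2.272491) = 13.492642
  x_2 = 2.272491 - 2.190647/13.492642 = 2.110132
Iteration 3:
  f(2.110132) = 0.175431
  f'(2.110132) = 11.357972
  x_3 = 2.110132 - 0.175431/11.357972 = 2.094686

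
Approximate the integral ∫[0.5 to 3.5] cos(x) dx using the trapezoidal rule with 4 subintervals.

f(x) = cos(x)
a = 0.5, b = 3.5, n = 4
h = (b - a)/n = 0.750000

Trapezoidal rule: (h/2)[f(x₀) + 2f(x₁) + 2f(x₂) + ... + f(xₙ)]

x_0 = 0.5000, f(x_0) = 0.877583, coefficient = 1
x_1 = 1.2500, f(x_1) = 0.315322, coefficient = 2
x_2 = 2.0000, f(x_2) = -0.416147, coefficient = 2
x_3 = 2.7500, f(x_3) = -0.924302, coefficient = 2
x_4 = 3.5000, f(x_4) = -0.936457, coefficient = 1

I ≈ (0.750000/2) × -2.109128 = -0.790923
Exact value: -0.830209
Error: 0.039286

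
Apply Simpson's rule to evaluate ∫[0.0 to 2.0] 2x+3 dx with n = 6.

f(x) = 2x+3
a = 0.0, b = 2.0, n = 6
h = (b - a)/n = 0.333333

Simpson's rule: (h/3)[f(x₀) + 4f(x₁) + 2f(x₂) + ... + f(xₙ)]

x_0 = 0.0000, f(x_0) = 3.000000, coefficient = 1
x_1 = 0.3333, f(x_1) = 3.666667, coefficient = 4
x_2 = 0.6667, f(x_2) = 4.333333, coefficient = 2
x_3 = 1.0000, f(x_3) = 5.000000, coefficient = 4
x_4 = 1.3333, f(x_4) = 5.666667, coefficient = 2
x_5 = 1.6667, f(x_5) = 6.333333, coefficient = 4
x_6 = 2.0000, f(x_6) = 7.000000, coefficient = 1

I ≈ (0.333333/3) × 90.000000 = 10.000000
Exact value: 10.000000
Error: 0.000000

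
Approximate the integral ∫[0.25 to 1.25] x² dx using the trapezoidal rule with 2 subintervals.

f(x) = x²
a = 0.25, b = 1.25, n = 2
h = (b - a)/n = 0.500000

Trapezoidal rule: (h/2)[f(x₀) + 2f(x₁) + 2f(x₂) + ... + f(xₙ)]

x_0 = 0.2500, f(x_0) = 0.062500, coefficient = 1
x_1 = 0.7500, f(x_1) = 0.562500, coefficient = 2
x_2 = 1.2500, f(x_2) = 1.562500, coefficient = 1

I ≈ (0.500000/2) × 2.750000 = 0.687500
Exact value: 0.645833
Error: 0.041667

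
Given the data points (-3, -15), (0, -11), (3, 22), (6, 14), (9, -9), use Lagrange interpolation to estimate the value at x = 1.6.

Lagrange interpolation formula:
P(x) = Σ yᵢ × Lᵢ(x)
where Lᵢ(x) = Π_{j≠i} (x - xⱼ)/(xᵢ - xⱼ)

L_0(1.6) = (1.6 - 0)/(-3 - 0) × (1.6 - 3)/(-3 - 3) × (1.6 - 6)/(-3 - 6) × (1.6 - 9)/(-3 - 9) = -0.037518
L_1(1.6) = (1.6 - (-3))/(0 - (-3)) × (1.6 - 3)/(0 - 3) × (1.6 - 6)/(0 - 6) × (1.6 - 9)/(0 - 9) = 0.431453
L_2(1.6) = (1.6 - (-3))/(3 - (-3)) × (1.6 - 0)/(3 - 0) × (1.6 - 6)/(3 - 6) × (1.6 - 9)/(3 - 9) = 0.739635
L_3(1.6) = (1.6 - (-3))/(6 - (-3)) × (1.6 - 0)/(6 - 0) × (1.6 - 3)/(6 - 3) × (1.6 - 9)/(6 - 9) = -0.156892
L_4(1.6) = (1.6 - (-3))/(9 - (-3)) × (1.6 - 0)/(9 - 0) × (1.6 - 3)/(9 - 3) × (1.6 - 6)/(9 - 6) = 0.023322

P(1.6) = (-15)×L_0(1.6) + (-11)×L_1(1.6) + 22×L_2(1.6) + 14×L_3(1.6) + (-9)×L_4(1.6)
P(1.6) = 9.682351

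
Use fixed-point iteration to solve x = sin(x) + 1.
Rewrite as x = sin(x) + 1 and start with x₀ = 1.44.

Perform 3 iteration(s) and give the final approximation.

Equation: x = sin(x) + 1
Fixed-point form: x = sin(x) + 1
x₀ = 1.44

x_1 = g(1.440000) = 1.991458
x_2 = g(1.991458) = 1.912819
x_3 = g(1.912819) = 1.942078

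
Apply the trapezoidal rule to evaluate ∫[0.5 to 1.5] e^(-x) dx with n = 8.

f(x) = e^(-x)
a = 0.5, b = 1.5, n = 8
h = (b - a)/n = 0.125000

Trapezoidal rule: (h/2)[f(x₀) + 2f(x₁) + 2f(x₂) + ... + f(xₙ)]

x_0 = 0.5000, f(x_0) = 0.606531, coefficient = 1
x_1 = 0.6250, f(x_1) = 0.535261, coefficient = 2
x_2 = 0.7500, f(x_2) = 0.472367, coefficient = 2
x_3 = 0.8750, f(x_3) = 0.416862, coefficient = 2
x_4 = 1.0000, f(x_4) = 0.367879, coefficient = 2
x_5 = 1.1250, f(x_5) = 0.324652, coefficient = 2
x_6 = 1.2500, f(x_6) = 0.286505, coefficient = 2
x_7 = 1.3750, f(x_7) = 0.252840, coefficient = 2
x_8 = 1.5000, f(x_8) = 0.223130, coefficient = 1

I ≈ (0.125000/2) × 6.142393 = 0.383900
Exact value: 0.383400
Error: 0.000499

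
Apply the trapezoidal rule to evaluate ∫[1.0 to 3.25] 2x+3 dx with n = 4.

f(x) = 2x+3
a = 1.0, b = 3.25, n = 4
h = (b - a)/n = 0.562500

Trapezoidal rule: (h/2)[f(x₀) + 2f(x₁) + 2f(x₂) + ... + f(xₙ)]

x_0 = 1.0000, f(x_0) = 5.000000, coefficient = 1
x_1 = 1.5625, f(x_1) = 6.125000, coefficient = 2
x_2 = 2.1250, f(x_2) = 7.250000, coefficient = 2
x_3 = 2.6875, f(x_3) = 8.375000, coefficient = 2
x_4 = 3.2500, f(x_4) = 9.500000, coefficient = 1

I ≈ (0.562500/2) × 58.000000 = 16.312500
Exact value: 16.312500
Error: 0.000000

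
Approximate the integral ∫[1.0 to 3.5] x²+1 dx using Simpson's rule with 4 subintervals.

f(x) = x²+1
a = 1.0, b = 3.5, n = 4
h = (b - a)/n = 0.625000

Simpson's rule: (h/3)[f(x₀) + 4f(x₁) + 2f(x₂) + ... + f(xₙ)]

x_0 = 1.0000, f(x_0) = 2.000000, coefficient = 1
x_1 = 1.6250, f(x_1) = 3.640625, coefficient = 4
x_2 = 2.2500, f(x_2) = 6.062500, coefficient = 2
x_3 = 2.8750, f(x_3) = 9.265625, coefficient = 4
x_4 = 3.5000, f(x_4) = 13.250000, coefficient = 1

I ≈ (0.625000/3) × 79.000000 = 16.458333
Exact value: 16.458333
Error: 0.000000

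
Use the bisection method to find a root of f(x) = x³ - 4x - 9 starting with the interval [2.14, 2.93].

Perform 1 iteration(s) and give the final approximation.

f(x) = x³ - 4x - 9
Initial interval: [2.14, 2.93]

Iteration 1:
  c_1 = (2.140000 + 2.930000)/2 = 2.535000
  f(c_1) = f(2.535000) = -2.849520
  f(a) × f(c) ≥ 0, new interval: [2.535000, 2.930000]

After 1 iteration(s), the approximation is c_1 = 2.535000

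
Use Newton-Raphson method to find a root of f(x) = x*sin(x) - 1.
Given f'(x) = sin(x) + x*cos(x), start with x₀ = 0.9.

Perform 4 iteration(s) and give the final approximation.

f(x) = x*sin(x) - 1
f'(x) = sin(x) + x*cos(x)
x₀ = 0.9

Newton-Raphson formula: x_{n+1} = x_n - f(x_n)/f'(x_n)

Iteration 1:
  f(0.900000) = -0.295006
  f'(0.900000) = 1.342776
  x_1 = 0.900000 - (-0.295006)/1.342776 = 1.119698
Iteration 2:
  f(1.119698) = 0.007694
  f'(1.119698) = 1.388106
  x_2 = 1.119698 - 0.007694/1.388106 = 1.114156
Iteration 3:
  f(1.114156) = -0.000002
  f'(1.114156) = 1.388810
  x_3 = 1.114156 - (-0.000002)/1.388810 = 1.114157
Iteration 4:
  f(1.114157) = 0.000000
  f'(1.114157) = 1.388809
  x_4 = 1.114157 - 0.000000/1.388809 = 1.114157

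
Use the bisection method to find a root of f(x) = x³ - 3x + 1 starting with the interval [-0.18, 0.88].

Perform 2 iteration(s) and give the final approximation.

f(x) = x³ - 3x + 1
Initial interval: [-0.18, 0.88]

Iteration 1:
  c_1 = (-0.180000 + 0.880000)/2 = 0.350000
  f(c_1) = f(0.350000) = -0.007125
  f(a) × f(c) < 0, new interval: [-0.180000, 0.350000]
Iteration 2:
  c_2 = (-0.180000 + 0.350000)/2 = 0.085000
  f(c_2) = f(0.085000) = 0.745614
  f(a) × f(c) ≥ 0, new interval: [0.085000, 0.350000]

After 2 iteration(s), the approximation is c_2 = 0.085000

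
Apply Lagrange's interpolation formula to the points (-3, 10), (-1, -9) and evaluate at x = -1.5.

Lagrange interpolation formula:
P(x) = Σ yᵢ × Lᵢ(x)
where Lᵢ(x) = Π_{j≠i} (x - xⱼ)/(xᵢ - xⱼ)

L_0(-1.5) = (-1.5 - (-1))/(-3 - (-1)) = 0.250000
L_1(-1.5) = (-1.5 - (-3))/(-1 - (-3)) = 0.750000

P(-1.5) = 10×L_0(-1.5) + (-9)×L_1(-1.5)
P(-1.5) = -4.250000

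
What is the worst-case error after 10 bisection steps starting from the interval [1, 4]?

Bisection error bound: |error| ≤ (b-a)/2^n
|error| ≤ (4 - 1)/2^10 = 3/2^10
|error| ≤ 0.0029296875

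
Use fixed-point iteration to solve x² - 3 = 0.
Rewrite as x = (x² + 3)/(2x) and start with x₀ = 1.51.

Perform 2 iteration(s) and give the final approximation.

Equation: x² - 3 = 0
Fixed-point form: x = (x² + 3)/(2x)
x₀ = 1.51

x_1 = g(1.510000) = 1.748377
x_2 = g(1.748377) = 1.732127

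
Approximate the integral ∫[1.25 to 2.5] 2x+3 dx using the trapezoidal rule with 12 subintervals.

f(x) = 2x+3
a = 1.25, b = 2.5, n = 12
h = (b - a)/n = 0.104167

Trapezoidal rule: (h/2)[f(x₀) + 2f(x₁) + 2f(x₂) + ... + f(xₙ)]

x_0 = 1.2500, f(x_0) = 5.500000, coefficient = 1
x_1 = 1.3542, f(x_1) = 5.708333, coefficient = 2
x_2 = 1.4583, f(x_2) = 5.916667, coefficient = 2
x_3 = 1.5625, f(x_3) = 6.125000, coefficient = 2
x_4 = 1.6667, f(x_4) = 6.333333, coefficient = 2
x_5 = 1.7708, f(x_5) = 6.541667, coefficient = 2
x_6 = 1.8750, f(x_6) = 6.750000, coefficient = 2
x_7 = 1.9792, f(x_7) = 6.958333, coefficient = 2
x_8 = 2.0833, f(x_8) = 7.166667, coefficient = 2
x_9 = 2.1875, f(x_9) = 7.375000, coefficient = 2
x_10 = 2.2917, f(x_10) = 7.583333, coefficient = 2
x_11 = 2.3958, f(x_11) = 7.791667, coefficient = 2
x_12 = 2.5000, f(x_12) = 8.000000, coefficient = 1

I ≈ (0.104167/2) × 162.000000 = 8.437500
Exact value: 8.437500
Error: 0.000000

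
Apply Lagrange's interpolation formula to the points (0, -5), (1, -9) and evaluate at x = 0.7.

Lagrange interpolation formula:
P(x) = Σ yᵢ × Lᵢ(x)
where Lᵢ(x) = Π_{j≠i} (x - xⱼ)/(xᵢ - xⱼ)

L_0(0.7) = (0.7 - 1)/(0 - 1) = 0.300000
L_1(0.7) = (0.7 - 0)/(1 - 0) = 0.700000

P(0.7) = (-5)×L_0(0.7) + (-9)×L_1(0.7)
P(0.7) = -7.800000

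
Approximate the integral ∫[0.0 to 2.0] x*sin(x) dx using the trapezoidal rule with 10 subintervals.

f(x) = x*sin(x)
a = 0.0, b = 2.0, n = 10
h = (b - a)/n = 0.200000

Trapezoidal rule: (h/2)[f(x₀) + 2f(x₁) + 2f(x₂) + ... + f(xₙ)]

x_0 = 0.0000, f(x_0) = 0.000000, coefficient = 1
x_1 = 0.2000, f(x_1) = 0.039734, coefficient = 2
x_2 = 0.4000, f(x_2) = 0.155767, coefficient = 2
x_3 = 0.6000, f(x_3) = 0.338785, coefficient = 2
x_4 = 0.8000, f(x_4) = 0.573885, coefficient = 2
x_5 = 1.0000, f(x_5) = 0.841471, coefficient = 2
x_6 = 1.2000, f(x_6) = 1.118447, coefficient = 2
x_7 = 1.4000, f(x_7) = 1.379630, coefficient = 2
x_8 = 1.6000, f(x_8) = 1.599318, coefficient = 2
x_9 = 1.8000, f(x_9) = 1.752926, coefficient = 2
x_10 = 2.0000, f(x_10) = 1.818595, coefficient = 1

I ≈ (0.200000/2) × 17.418520 = 1.741852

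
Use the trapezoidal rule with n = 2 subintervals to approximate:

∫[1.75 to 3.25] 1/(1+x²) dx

f(x) = 1/(1+x²)
a = 1.75, b = 3.25, n = 2
h = (b - a)/n = 0.750000

Trapezoidal rule: (h/2)[f(x₀) + 2f(x₁) + 2f(x₂) + ... + f(xₙ)]

x_0 = 1.7500, f(x_0) = 0.246154, coefficient = 1
x_1 = 2.5000, f(x_1) = 0.137931, coefficient = 2
x_2 = 3.2500, f(x_2) = 0.086486, coefficient = 1

I ≈ (0.750000/2) × 0.608502 = 0.228188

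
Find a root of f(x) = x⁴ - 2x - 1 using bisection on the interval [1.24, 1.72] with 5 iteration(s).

f(x) = x⁴ - 2x - 1
Initial interval: [1.24, 1.72]

Iteration 1:
  c_1 = (1.240000 + 1.720000)/2 = 1.480000
  f(c_1) = f(1.480000) = 0.837852
  f(a) × f(c) < 0, new interval: [1.240000, 1.480000]
Iteration 2:
  c_2 = (1.240000 + 1.480000)/2 = 1.360000
  f(c_2) = f(1.360000) = -0.298980
  f(a) × f(c) ≥ 0, new interval: [1.360000, 1.480000]
Iteration 3:
  c_3 = (1.360000 + 1.480000)/2 = 1.420000
  f(c_3) = f(1.420000) = 0.225869
  f(a) × f(c) < 0, new interval: [1.360000, 1.420000]
Iteration 4:
  c_4 = (1.360000 + 1.420000)/2 = 1.390000
  f(c_4) = f(1.390000) = -0.046990
  f(a) × f(c) ≥ 0, new interval: [1.390000, 1.420000]
Iteration 5:
  c_5 = (1.390000 + 1.420000)/2 = 1.405000
  f(c_5) = f(1.405000) = 0.086775
  f(a) × f(c) < 0, new interval: [1.390000, 1.405000]

After 5 iteration(s), the approximation is c_5 = 1.405000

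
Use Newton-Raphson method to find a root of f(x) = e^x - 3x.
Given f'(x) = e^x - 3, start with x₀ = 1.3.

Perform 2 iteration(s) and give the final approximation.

f(x) = e^x - 3x
f'(x) = e^x - 3
x₀ = 1.3

Newton-Raphson formula: x_{n+1} = x_n - f(x_n)/f'(x_n)

Iteration 1:
  f(1.300000) = -0.230703
  f'(1.300000) = 0.669297
  x_1 = 1.300000 - (-0.230703)/0.669297 = 1.644695
Iteration 2:
  f(1.644695) = 0.245345
  f'(1.644695) = 2.179431
  x_2 = 1.644695 - 0.245345/2.179431 = 1.532122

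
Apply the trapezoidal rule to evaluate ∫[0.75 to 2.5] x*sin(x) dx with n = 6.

f(x) = x*sin(x)
a = 0.75, b = 2.5, n = 6
h = (b - a)/n = 0.291667

Trapezoidal rule: (h/2)[f(x₀) + 2f(x₁) + 2f(x₂) + ... + f(xₙ)]

x_0 = 0.7500, f(x_0) = 0.511229, coefficient = 1
x_1 = 1.0417, f(x_1) = 0.899215, coefficient = 2
x_2 = 1.3333, f(x_2) = 1.295917, coefficient = 2
x_3 = 1.6250, f(x_3) = 1.622613, coefficient = 2
x_4 = 1.9167, f(x_4) = 1.803163, coefficient = 2
x_5 = 2.2083, f(x_5) = 1.774538, coefficient = 2
x_6 = 2.5000, f(x_6) = 1.496180, coefficient = 1

I ≈ (0.291667/2) × 16.798303 = 2.449752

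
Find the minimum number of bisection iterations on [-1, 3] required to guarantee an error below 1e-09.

We need (b-a)/2^n ≤ 1e-09
(3 - (-1))/2^n ≤ 1e-09
4/2^n ≤ 1e-09
2^n ≥ 4000000000
n ≥ log₂(4000000000) = 31.90
n ≥ 32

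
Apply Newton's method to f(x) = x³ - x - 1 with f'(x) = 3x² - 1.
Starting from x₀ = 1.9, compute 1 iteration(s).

f(x) = x³ - x - 1
f'(x) = 3x² - 1
x₀ = 1.9

Newton-Raphson formula: x_{n+1} = x_n - f(x_n)/f'(x_n)

Iteration 1:
  f(1.900000) = 3.959000
  f'(1.900000) = 9.830000
  x_1 = 1.900000 - 3.959000/9.830000 = 1.497253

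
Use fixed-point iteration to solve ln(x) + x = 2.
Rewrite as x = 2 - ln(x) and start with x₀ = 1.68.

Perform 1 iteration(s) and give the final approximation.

Equation: ln(x) + x = 2
Fixed-point form: x = 2 - ln(x)
x₀ = 1.68

x_1 = g(1.680000) = 1.481206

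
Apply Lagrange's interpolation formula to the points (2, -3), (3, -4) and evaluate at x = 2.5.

Lagrange interpolation formula:
P(x) = Σ yᵢ × Lᵢ(x)
where Lᵢ(x) = Π_{j≠i} (x - xⱼ)/(xᵢ - xⱼ)

L_0(2.5) = (2.5 - 3)/(2 - 3) = 0.500000
L_1(2.5) = (2.5 - 2)/(3 - 2) = 0.500000

P(2.5) = (-3)×L_0(2.5) + (-4)×L_1(2.5)
P(2.5) = -3.500000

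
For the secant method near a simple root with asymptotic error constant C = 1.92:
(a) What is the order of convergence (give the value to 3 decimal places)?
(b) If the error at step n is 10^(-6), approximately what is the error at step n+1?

(a) Secant method has superlinear convergence with order φ = (1+√5)/2 ≈ 1.618.
    This means |e_{n+1}| ≈ C|e_n|^1.618.

(b) With |e_n| = 10^(-6) and C = 1.92:
    |e_{n+1}| ≈ 1.92 × (10^(-6))^1.618 = 1.92 × 10^(-9.71)

(a) ≈ 1.618 (golden ratio); (b) |e_{n+1}| ≈ 3.759e-10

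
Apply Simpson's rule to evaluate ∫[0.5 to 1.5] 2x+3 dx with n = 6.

f(x) = 2x+3
a = 0.5, b = 1.5, n = 6
h = (b - a)/n = 0.166667

Simpson's rule: (h/3)[f(x₀) + 4f(x₁) + 2f(x₂) + ... + f(xₙ)]

x_0 = 0.5000, f(x_0) = 4.000000, coefficient = 1
x_1 = 0.6667, f(x_1) = 4.333333, coefficient = 4
x_2 = 0.8333, f(x_2) = 4.666667, coefficient = 2
x_3 = 1.0000, f(x_3) = 5.000000, coefficient = 4
x_4 = 1.1667, f(x_4) = 5.333333, coefficient = 2
x_5 = 1.3333, f(x_5) = 5.666667, coefficient = 4
x_6 = 1.5000, f(x_6) = 6.000000, coefficient = 1

I ≈ (0.166667/3) × 90.000000 = 5.000000
Exact value: 5.000000
Error: 0.000000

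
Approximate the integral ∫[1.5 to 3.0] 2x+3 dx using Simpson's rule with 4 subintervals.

f(x) = 2x+3
a = 1.5, b = 3.0, n = 4
h = (b - a)/n = 0.375000

Simpson's rule: (h/3)[f(x₀) + 4f(x₁) + 2f(x₂) + ... + f(xₙ)]

x_0 = 1.5000, f(x_0) = 6.000000, coefficient = 1
x_1 = 1.8750, f(x_1) = 6.750000, coefficient = 4
x_2 = 2.2500, f(x_2) = 7.500000, coefficient = 2
x_3 = 2.6250, f(x_3) = 8.250000, coefficient = 4
x_4 = 3.0000, f(x_4) = 9.000000, coefficient = 1

I ≈ (0.375000/3) × 90.000000 = 11.250000
Exact value: 11.250000
Error: 0.000000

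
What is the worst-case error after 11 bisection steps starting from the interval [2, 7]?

Bisection error bound: |error| ≤ (b-a)/2^n
|error| ≤ (7 - 2)/2^11 = 5/2^11
|error| ≤ 0.0024414062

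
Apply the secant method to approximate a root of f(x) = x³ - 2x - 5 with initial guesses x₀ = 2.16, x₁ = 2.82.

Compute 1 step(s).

f(x) = x³ - 2x - 5
x₀ = 2.16, x₁ = 2.82

Secant formula: x_{n+1} = x_n - f(x_n)(x_n - x_{n-1})/(f(x_n) - f(x_{n-1}))

Iteration 1:
  f(2.160000) = 0.757696
  f(2.820000) = 11.785768
  x_2 = 2.820000 - 11.785768×(2.820000 - 2.160000)/(11.785768 - 0.757696)
       = 2.114654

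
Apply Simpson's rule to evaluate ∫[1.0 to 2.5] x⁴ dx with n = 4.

f(x) = x⁴
a = 1.0, b = 2.5, n = 4
h = (b - a)/n = 0.375000

Simpson's rule: (h/3)[f(x₀) + 4f(x₁) + 2f(x₂) + ... + f(xₙ)]

x_0 = 1.0000, f(x_0) = 1.000000, coefficient = 1
x_1 = 1.3750, f(x_1) = 3.574463, coefficient = 4
x_2 = 1.7500, f(x_2) = 9.378906, coefficient = 2
x_3 = 2.1250, f(x_3) = 20.390869, coefficient = 4
x_4 = 2.5000, f(x_4) = 39.062500, coefficient = 1

I ≈ (0.375000/3) × 154.681641 = 19.335205
Exact value: 19.331250
Error: 0.003955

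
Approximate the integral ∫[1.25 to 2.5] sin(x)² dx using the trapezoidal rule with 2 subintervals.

f(x) = sin(x)²
a = 1.25, b = 2.5, n = 2
h = (b - a)/n = 0.625000

Trapezoidal rule: (h/2)[f(x₀) + 2f(x₁) + 2f(x₂) + ... + f(xₙ)]

x_0 = 1.2500, f(x_0) = 0.900572, coefficient = 1
x_1 = 1.8750, f(x_1) = 0.910280, coefficient = 2
x_2 = 2.5000, f(x_2) = 0.358169, coefficient = 1

I ≈ (0.625000/2) × 3.079300 = 0.962281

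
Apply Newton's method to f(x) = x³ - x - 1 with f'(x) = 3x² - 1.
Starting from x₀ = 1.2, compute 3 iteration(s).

f(x) = x³ - x - 1
f'(x) = 3x² - 1
x₀ = 1.2

Newton-Raphson formula: x_{n+1} = x_n - f(x_n)/f'(x_n)

Iteration 1:
  f(1.200000) = -0.472000
  f'(1.200000) = 3.320000
  x_1 = 1.200000 - (-0.472000)/3.320000 = 1.342169
Iteration 2:
  f(1.342169) = 0.075636
  f'(1.342169) = 4.404250
  x_2 = 1.342169 - 0.075636/4.404250 = 1.324995
Iteration 3:
  f(1.324995) = 0.001182
  f'(1.324995) = 4.266837
  x_3 = 1.324995 - 0.001182/4.266837 = 1.324718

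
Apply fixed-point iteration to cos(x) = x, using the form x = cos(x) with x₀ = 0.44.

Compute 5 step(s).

Equation: cos(x) = x
Fixed-point form: x = cos(x)
x₀ = 0.44

x_1 = g(0.440000) = 0.904752
x_2 = g(0.904752) = 0.617881
x_3 = g(0.617881) = 0.815108
x_4 = g(0.815108) = 0.685790
x_5 = g(0.685790) = 0.773919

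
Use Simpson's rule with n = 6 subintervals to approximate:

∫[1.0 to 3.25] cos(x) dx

f(x) = cos(x)
a = 1.0, b = 3.25, n = 6
h = (b - a)/n = 0.375000

Simpson's rule: (h/3)[f(x₀) + 4f(x₁) + 2f(x₂) + ... + f(xₙ)]

x_0 = 1.0000, f(x_0) = 0.540302, coefficient = 1
x_1 = 1.3750, f(x_1) = 0.194548, coefficient = 4
x_2 = 1.7500, f(x_2) = -0.178246, coefficient = 2
x_3 = 2.1250, f(x_3) = -0.526266, coefficient = 4
x_4 = 2.5000, f(x_4) = -0.801144, coefficient = 2
x_5 = 2.8750, f(x_5) = -0.964674, coefficient = 4
x_6 = 3.2500, f(x_6) = -0.994130, coefficient = 1

I ≈ (0.375000/3) × -7.598178 = -0.949772
Exact value: -0.949666
Error: 0.000106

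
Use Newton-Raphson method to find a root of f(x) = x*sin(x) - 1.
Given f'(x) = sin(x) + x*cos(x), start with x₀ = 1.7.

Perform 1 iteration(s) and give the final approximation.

f(x) = x*sin(x) - 1
f'(x) = sin(x) + x*cos(x)
x₀ = 1.7

Newton-Raphson formula: x_{n+1} = x_n - f(x_n)/f'(x_n)

Iteration 1:
  f(1.700000) = 0.685830
  f'(1.700000) = 0.772629
  x_1 = 1.700000 - 0.685830/0.772629 = 0.812342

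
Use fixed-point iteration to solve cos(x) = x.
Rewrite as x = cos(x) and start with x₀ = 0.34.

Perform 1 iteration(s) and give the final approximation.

Equation: cos(x) = x
Fixed-point form: x = cos(x)
x₀ = 0.34

x_1 = g(0.340000) = 0.942755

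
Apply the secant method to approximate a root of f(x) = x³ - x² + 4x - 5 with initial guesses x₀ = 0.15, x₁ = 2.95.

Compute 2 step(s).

f(x) = x³ - x² + 4x - 5
x₀ = 0.15, x₁ = 2.95

Secant formula: x_{n+1} = x_n - f(x_n)(x_n - x_{n-1})/(f(x_n) - f(x_{n-1}))

Iteration 1:
  f(0.150000) = -4.419125
  f(2.950000) = 23.769875
  x_2 = 2.950000 - 23.769875×(2.950000 - 0.150000)/(23.769875 - (-4.419125))
       = 0.588950
Iteration 2:
  f(2.950000) = 23.769875
  f(0.588950) = -2.786779
  x_3 = 0.588950 - (-2.786779)×(0.588950 - 2.950000)/(-2.786779 - 23.769875)
       = 0.836711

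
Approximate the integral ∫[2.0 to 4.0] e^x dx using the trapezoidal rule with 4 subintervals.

f(x) = e^x
a = 2.0, b = 4.0, n = 4
h = (b - a)/n = 0.500000

Trapezoidal rule: (h/2)[f(x₀) + 2f(x₁) + 2f(x₂) + ... + f(xₙ)]

x_0 = 2.0000, f(x_0) = 7.389056, coefficient = 1
x_1 = 2.5000, f(x_1) = 12.182494, coefficient = 2
x_2 = 3.0000, f(x_2) = 20.085537, coefficient = 2
x_3 = 3.5000, f(x_3) = 33.115452, coefficient = 2
x_4 = 4.0000, f(x_4) = 54.598150, coefficient = 1

I ≈ (0.500000/2) × 192.754172 = 48.188543
Exact value: 47.209094
Error: 0.979449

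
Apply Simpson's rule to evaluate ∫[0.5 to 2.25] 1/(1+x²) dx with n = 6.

f(x) = 1/(1+x²)
a = 0.5, b = 2.25, n = 6
h = (b - a)/n = 0.291667

Simpson's rule: (h/3)[f(x₀) + 4f(x₁) + 2f(x₂) + ... + f(xₙ)]

x_0 = 0.5000, f(x_0) = 0.800000, coefficient = 1
x_1 = 0.7917, f(x_1) = 0.614728, coefficient = 4
x_2 = 1.0833, f(x_2) = 0.460064, coefficient = 2
x_3 = 1.3750, f(x_3) = 0.345946, coefficient = 4
x_4 = 1.6667, f(x_4) = 0.264706, coefficient = 2
x_5 = 1.9583, f(x_5) = 0.206822, coefficient = 4
x_6 = 2.2500, f(x_6) = 0.164948, coefficient = 1

I ≈ (0.291667/3) × 7.084472 = 0.688768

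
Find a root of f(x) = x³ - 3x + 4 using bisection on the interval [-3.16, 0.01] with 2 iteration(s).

f(x) = x³ - 3x + 4
Initial interval: [-3.16, 0.01]

Iteration 1:
  c_1 = (-3.160000 + 0.010000)/2 = -1.575000
  f(c_1) = f(-1.575000) = 4.818016
  f(a) × f(c) < 0, new interval: [-3.160000, -1.575000]
Iteration 2:
  c_2 = (-3.160000 + (-1.575000))/2 = -2.367500
  f(c_2) = f(-2.367500) = -2.167471
  f(a) × f(c) ≥ 0, new interval: [-2.367500, -1.575000]

After 2 iteration(s), the approximation is c_2 = -2.367500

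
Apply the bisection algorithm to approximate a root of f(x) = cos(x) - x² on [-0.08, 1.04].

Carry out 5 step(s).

f(x) = cos(x) - x²
Initial interval: [-0.08, 1.04]

Iteration 1:
  c_1 = (-0.080000 + 1.040000)/2 = 0.480000
  f(c_1) = f(0.480000) = 0.656595
  f(a) × f(c) ≥ 0, new interval: [0.480000, 1.040000]
Iteration 2:
  c_2 = (0.480000 + 1.040000)/2 = 0.760000
  f(c_2) = f(0.760000) = 0.147236
  f(a) × f(c) ≥ 0, new interval: [0.760000, 1.040000]
Iteration 3:
  c_3 = (0.760000 + 1.040000)/2 = 0.900000
  f(c_3) = f(0.900000) = -0.188390
  f(a) × f(c) < 0, new interval: [0.760000, 0.900000]
Iteration 4:
  c_4 = (0.760000 + 0.900000)/2 = 0.830000
  f(c_4) = f(0.830000) = -0.014024
  f(a) × f(c) < 0, new interval: [0.760000, 0.830000]
Iteration 5:
  c_5 = (0.760000 + 0.830000)/2 = 0.795000
  f(c_5) = f(0.795000) = 0.068260
  f(a) × f(c) ≥ 0, new interval: [0.795000, 0.830000]

After 5 iteration(s), the approximation is c_5 = 0.795000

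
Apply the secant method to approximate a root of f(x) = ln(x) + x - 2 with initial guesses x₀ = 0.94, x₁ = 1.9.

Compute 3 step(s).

f(x) = ln(x) + x - 2
x₀ = 0.94, x₁ = 1.9

Secant formula: x_{n+1} = x_n - f(x_n)(x_n - x_{n-1})/(f(x_n) - f(x_{n-1}))

Iteration 1:
  f(0.940000) = -1.121875
  f(1.900000) = 0.541854
  x_2 = 1.900000 - 0.541854×(1.900000 - 0.940000)/(0.541854 - (-1.121875))
       = 1.587341
Iteration 2:
  f(1.900000) = 0.541854
  f(1.587341) = 0.049401
  x_3 = 1.587341 - 0.049401×(1.587341 - 1.900000)/(0.049401 - 0.541854)
       = 1.555976
Iteration 3:
  f(1.587341) = 0.049401
  f(1.555976) = -0.001921
  x_4 = 1.555976 - (-0.001921)×(1.555976 - 1.587341)/(-0.001921 - 0.049401)
       = 1.557150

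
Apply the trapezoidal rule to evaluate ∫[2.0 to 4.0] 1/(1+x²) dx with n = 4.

f(x) = 1/(1+x²)
a = 2.0, b = 4.0, n = 4
h = (b - a)/n = 0.500000

Trapezoidal rule: (h/2)[f(x₀) + 2f(x₁) + 2f(x₂) + ... + f(xₙ)]

x_0 = 2.0000, f(x_0) = 0.200000, coefficient = 1
x_1 = 2.5000, f(x_1) = 0.137931, coefficient = 2
x_2 = 3.0000, f(x_2) = 0.100000, coefficient = 2
x_3 = 3.5000, f(x_3) = 0.075472, coefficient = 2
x_4 = 4.0000, f(x_4) = 0.058824, coefficient = 1

I ≈ (0.500000/2) × 0.885629 = 0.221407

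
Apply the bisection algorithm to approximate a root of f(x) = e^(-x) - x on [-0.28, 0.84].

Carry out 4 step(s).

f(x) = e^(-x) - x
Initial interval: [-0.28, 0.84]

Iteration 1:
  c_1 = (-0.280000 + 0.840000)/2 = 0.280000
  f(c_1) = f(0.280000) = 0.475784
  f(a) × f(c) ≥ 0, new interval: [0.280000, 0.840000]
Iteration 2:
  c_2 = (0.280000 + 0.840000)/2 = 0.560000
  f(c_2) = f(0.560000) = 0.011209
  f(a) × f(c) ≥ 0, new interval: [0.560000, 0.840000]
Iteration 3:
  c_3 = (0.560000 + 0.840000)/2 = 0.700000
  f(c_3) = f(0.700000) = -0.203415
  f(a) × f(c) < 0, new interval: [0.560000, 0.700000]
Iteration 4:
  c_4 = (0.560000 + 0.700000)/2 = 0.630000
  f(c_4) = f(0.630000) = -0.097408
  f(a) × f(c) < 0, new interval: [0.560000, 0.630000]

After 4 iteration(s), the approximation is c_4 = 0.630000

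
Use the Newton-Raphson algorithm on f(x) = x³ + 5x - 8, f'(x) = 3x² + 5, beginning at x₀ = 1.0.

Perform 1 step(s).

f(x) = x³ + 5x - 8
f'(x) = 3x² + 5
x₀ = 1.0

Newton-Raphson formula: x_{n+1} = x_n - f(x_n)/f'(x_n)

Iteration 1:
  f(1.000000) = -2.000000
  f'(1.000000) = 8.000000
  x_1 = 1.000000 - (-2.000000)/8.000000 = 1.250000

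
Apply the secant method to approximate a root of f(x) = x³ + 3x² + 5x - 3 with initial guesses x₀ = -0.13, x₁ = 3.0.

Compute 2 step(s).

f(x) = x³ + 3x² + 5x - 3
x₀ = -0.13, x₁ = 3.0

Secant formula: x_{n+1} = x_n - f(x_n)(x_n - x_{n-1})/(f(x_n) - f(x_{n-1}))

Iteration 1:
  f(-0.130000) = -3.601497
  f(3.000000) = 66.000000
  x_2 = 3.000000 - 66.000000×(3.000000 - (-0.130000))/(66.000000 - (-3.601497))
       = 0.031960
Iteration 2:
  f(3.000000) = 66.000000
  f(0.031960) = -2.837101
  x_3 = 0.031960 - (-2.837101)×(0.031960 - 3.000000)/(-2.837101 - 66.000000)
       = 0.154287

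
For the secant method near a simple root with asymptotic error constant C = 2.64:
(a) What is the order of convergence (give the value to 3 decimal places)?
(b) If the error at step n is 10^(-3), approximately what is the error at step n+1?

(a) Secant method has superlinear convergence with order φ = (1+√5)/2 ≈ 1.618.
    This means |e_{n+1}| ≈ C|e_n|^1.618.

(b) With |e_n| = 10^(-3) and C = 2.64:
    |e_{n+1}| ≈ 2.64 × (10^(-3))^1.618 = 2.64 × 10^(-4.85)

(a) ≈ 1.618 (golden ratio); (b) |e_{n+1}| ≈ 3.694e-05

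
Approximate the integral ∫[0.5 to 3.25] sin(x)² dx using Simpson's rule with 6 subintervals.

f(x) = sin(x)²
a = 0.5, b = 3.25, n = 6
h = (b - a)/n = 0.458333

Simpson's rule: (h/3)[f(x₀) + 4f(x₁) + 2f(x₂) + ... + f(xₙ)]

x_0 = 0.5000, f(x_0) = 0.229849, coefficient = 1
x_1 = 0.9583, f(x_1) = 0.669508, coefficient = 4
x_2 = 1.4167, f(x_2) = 0.976432, coefficient = 2
x_3 = 1.8750, f(x_3) = 0.910280, coefficient = 4
x_4 = 2.3333, f(x_4) = 0.522853, coefficient = 2
x_5 = 2.7917, f(x_5) = 0.117531, coefficient = 4
x_6 = 3.2500, f(x_6) = 0.011706, coefficient = 1

I ≈ (0.458333/3) × 10.029399 = 1.532269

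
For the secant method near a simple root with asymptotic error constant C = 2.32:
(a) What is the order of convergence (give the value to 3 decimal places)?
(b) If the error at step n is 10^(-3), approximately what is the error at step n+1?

(a) Secant method has superlinear convergence with order φ = (1+√5)/2 ≈ 1.618.
    This means |e_{n+1}| ≈ C|e_n|^1.618.

(b) With |e_n| = 10^(-3) and C = 2.32:
    |e_{n+1}| ≈ 2.32 × (10^(-3))^1.618 = 2.32 × 10^(-4.85)

(a) ≈ 1.618 (golden ratio); (b) |e_{n+1}| ≈ 3.246e-05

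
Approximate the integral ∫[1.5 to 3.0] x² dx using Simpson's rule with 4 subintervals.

f(x) = x²
a = 1.5, b = 3.0, n = 4
h = (b - a)/n = 0.375000

Simpson's rule: (h/3)[f(x₀) + 4f(x₁) + 2f(x₂) + ... + f(xₙ)]

x_0 = 1.5000, f(x_0) = 2.250000, coefficient = 1
x_1 = 1.8750, f(x_1) = 3.515625, coefficient = 4
x_2 = 2.2500, f(x_2) = 5.062500, coefficient = 2
x_3 = 2.6250, f(x_3) = 6.890625, coefficient = 4
x_4 = 3.0000, f(x_4) = 9.000000, coefficient = 1

I ≈ (0.375000/3) × 63.000000 = 7.875000
Exact value: 7.875000
Error: 0.000000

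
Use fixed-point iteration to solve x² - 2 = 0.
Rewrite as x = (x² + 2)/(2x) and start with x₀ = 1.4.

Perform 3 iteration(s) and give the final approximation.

Equation: x² - 2 = 0
Fixed-point form: x = (x² + 2)/(2x)
x₀ = 1.4

x_1 = g(1.400000) = 1.414286
x_2 = g(1.414286) = 1.414214
x_3 = g(1.414214) = 1.414214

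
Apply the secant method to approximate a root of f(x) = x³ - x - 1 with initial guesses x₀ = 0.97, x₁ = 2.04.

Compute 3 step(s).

f(x) = x³ - x - 1
x₀ = 0.97, x₁ = 2.04

Secant formula: x_{n+1} = x_n - f(x_n)(x_n - x_{n-1})/(f(x_n) - f(x_{n-1}))

Iteration 1:
  f(0.970000) = -1.057327
  f(2.040000) = 5.449664
  x_2 = 2.040000 - 5.449664×(2.040000 - 0.970000)/(5.449664 - (-1.057327))
       = 1.143865
Iteration 2:
  f(2.040000) = 5.449664
  f(1.143865) = -0.647200
  x_3 = 1.143865 - (-0.647200)×(1.143865 - 2.040000)/(-0.647200 - 5.449664)
       = 1.238993
Iteration 3:
  f(1.143865) = -0.647200
  f(1.238993) = -0.337012
  x_4 = 1.238993 - (-0.337012)×(1.238993 - 1.143865)/(-0.337012 - (-0.647200))
       = 1.342346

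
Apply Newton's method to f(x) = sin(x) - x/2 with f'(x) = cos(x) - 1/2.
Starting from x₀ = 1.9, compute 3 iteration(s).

f(x) = sin(x) - x/2
f'(x) = cos(x) - 1/2
x₀ = 1.9

Newton-Raphson formula: x_{n+1} = x_n - f(x_n)/f'(x_n)

Iteration 1:
  f(1.900000) = -0.003700
  f'(1.900000) = -0.823290
  x_1 = 1.900000 - (-0.003700)/(-0.823290) = 1.895506
Iteration 2:
  f(1.895506) = -0.000010
  f'(1.895506) = -0.819034
  x_2 = 1.895506 - (-0.000010)/(-0.819034) = 1.895494
Iteration 3:
  f(1.895494) = 0.000000
  f'(1.895494) = -0.819023
  x_3 = 1.895494 - 0.000000/(-0.819023) = 1.895494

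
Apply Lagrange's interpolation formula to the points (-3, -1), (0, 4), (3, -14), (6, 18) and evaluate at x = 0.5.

Lagrange interpolation formula:
P(x) = Σ yᵢ × Lᵢ(x)
where Lᵢ(x) = Π_{j≠i} (x - xⱼ)/(xᵢ - xⱼ)

L_0(0.5) = (0.5 - 0)/(-3 - 0) × (0.5 - 3)/(-3 - 3) × (0.5 - 6)/(-3 - 6) = -0.042438
L_1(0.5) = (0.5 - (-3))/(0 - (-3)) × (0.5 - 3)/(0 - 3) × (0.5 - 6)/(0 - 6) = 0.891204
L_2(0.5) = (0.5 - (-3))/(3 - (-3)) × (0.5 - 0)/(3 - 0) × (0.5 - 6)/(3 - 6) = 0.178241
L_3(0.5) = (0.5 - (-3))/(6 - (-3)) × (0.5 - 0)/(6 - 0) × (0.5 - 3)/(6 - 3) = -0.027006

P(0.5) = (-1)×L_0(0.5) + 4×L_1(0.5) + (-14)×L_2(0.5) + 18×L_3(0.5)
P(0.5) = 0.625772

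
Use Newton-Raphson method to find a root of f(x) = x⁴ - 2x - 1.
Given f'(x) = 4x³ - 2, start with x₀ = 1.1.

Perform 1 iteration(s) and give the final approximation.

f(x) = x⁴ - 2x - 1
f'(x) = 4x³ - 2
x₀ = 1.1

Newton-Raphson formula: x_{n+1} = x_n - f(x_n)/f'(x_n)

Iteration 1:
  f(1.100000) = -1.735900
  f'(1.100000) = 3.324000
  x_1 = 1.100000 - (-1.735900)/3.324000 = 1.622232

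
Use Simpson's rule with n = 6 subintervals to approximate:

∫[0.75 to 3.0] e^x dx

f(x) = e^x
a = 0.75, b = 3.0, n = 6
h = (b - a)/n = 0.375000

Simpson's rule: (h/3)[f(x₀) + 4f(x₁) + 2f(x₂) + ... + f(xₙ)]

x_0 = 0.7500, f(x_0) = 2.117000, coefficient = 1
x_1 = 1.1250, f(x_1) = 3.080217, coefficient = 4
x_2 = 1.5000, f(x_2) = 4.481689, coefficient = 2
x_3 = 1.8750, f(x_3) = 6.520819, coefficient = 4
x_4 = 2.2500, f(x_4) = 9.487736, coefficient = 2
x_5 = 2.6250, f(x_5) = 13.804574, coefficient = 4
x_6 = 3.0000, f(x_6) = 20.085537, coefficient = 1

I ≈ (0.375000/3) × 143.763827 = 17.970478
Exact value: 17.968537
Error: 0.001942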